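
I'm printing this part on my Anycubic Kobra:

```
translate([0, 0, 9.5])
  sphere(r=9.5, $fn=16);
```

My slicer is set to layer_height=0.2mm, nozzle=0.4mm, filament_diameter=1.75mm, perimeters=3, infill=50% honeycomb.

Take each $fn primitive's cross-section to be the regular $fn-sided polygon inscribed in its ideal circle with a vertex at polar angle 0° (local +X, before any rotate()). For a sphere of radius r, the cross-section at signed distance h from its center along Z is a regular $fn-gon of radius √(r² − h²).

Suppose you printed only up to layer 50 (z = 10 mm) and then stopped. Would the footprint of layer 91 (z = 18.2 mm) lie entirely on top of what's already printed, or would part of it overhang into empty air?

Compare the two slices. At z = 10: the r=9.5 sphere contributes a regular 16-gon of circumradius √(9.5²−0.5²) = 9.487 (area = (16/2)·9.487²·sin(360°/16) = 275.53 mm²). At z = 18.2: the sphere: section is a regular 16-gon, circumradius = √(r²−h²) = √(9.5²−8.7²) = 3.816 (area = (16/2)·3.816²·sin(360°/16) = 44.57 mm²). Checking containment: the cross-section at z = 18.2 is a subset of the cross-section at z = 10.

entirely on top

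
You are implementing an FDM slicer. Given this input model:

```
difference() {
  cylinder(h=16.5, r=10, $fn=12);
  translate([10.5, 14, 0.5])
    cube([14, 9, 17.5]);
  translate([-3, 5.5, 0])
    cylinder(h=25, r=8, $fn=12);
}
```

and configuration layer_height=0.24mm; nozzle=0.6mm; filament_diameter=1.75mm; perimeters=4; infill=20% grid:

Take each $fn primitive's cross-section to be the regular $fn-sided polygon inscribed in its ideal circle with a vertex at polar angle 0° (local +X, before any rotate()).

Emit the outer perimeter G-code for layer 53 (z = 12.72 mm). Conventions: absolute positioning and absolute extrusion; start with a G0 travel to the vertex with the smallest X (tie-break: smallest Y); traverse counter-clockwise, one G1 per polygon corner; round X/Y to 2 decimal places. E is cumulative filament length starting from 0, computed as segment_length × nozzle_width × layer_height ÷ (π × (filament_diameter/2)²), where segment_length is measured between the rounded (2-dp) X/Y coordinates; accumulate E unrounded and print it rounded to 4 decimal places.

At z = 12.72 mm: the r=10 cylinder contributes a regular 12-gon of circumradius 10; the 14×9 cube at (10.5, 14) contributes its full rectangle; the r=8 cylinder at (-3, 5.5) gives a regular 12-gon of circumradius 8 (constant along its height); Subtracting the remaining from the first: starting from the r=10 cylinder, the 14×9 cube at (10.5, 14) misses the remaining region (no effect); the r=8 cylinder at (-3, 5.5) partially overlaps it — only the 132.11 mm² overlap (of its 192.00 mm²) is removed, clipping the outline — 1 connected region. The outline is a single polygon with 16 vertices. Extrusion per mm of travel: 0.6 × 0.24 / (π × 0.875²) = 0.059868. Accumulating E over each segment gives final E = 4.0409.

G0 X-10.00 Y0.00 Z12.72
G1 X-8.66 Y-5.00 E0.3099
G1 X-5.00 Y-8.66 E0.6198
G1 X0.00 Y-10.00 E0.9297
G1 X5.00 Y-8.66 E1.2396
G1 X8.66 Y-5.00 E1.5495
G1 X10.00 Y0.00 E1.8594
G1 X8.66 Y5.00 E2.1693
G1 X5.00 Y8.66 E2.4792
G1 X4.09 Y8.90 E2.5355
G1 X5.00 Y5.50 E2.7462
G1 X3.93 Y1.50 E2.9941
G1 X1.00 Y-1.43 E3.2422
G1 X-3.00 Y-2.50 E3.4901
G1 X-7.00 Y-1.43 E3.7380
G1 X-9.67 Y1.24 E3.9640
G1 X-10.00 Y0.00 E4.0409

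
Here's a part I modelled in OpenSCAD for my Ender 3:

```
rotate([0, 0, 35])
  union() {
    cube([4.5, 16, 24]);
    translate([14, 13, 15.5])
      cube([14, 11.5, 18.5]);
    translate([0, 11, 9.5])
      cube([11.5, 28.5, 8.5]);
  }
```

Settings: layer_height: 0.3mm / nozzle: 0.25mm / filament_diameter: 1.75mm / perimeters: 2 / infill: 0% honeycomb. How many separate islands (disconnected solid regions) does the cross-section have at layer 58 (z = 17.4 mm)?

At z = 17.4 mm: the 4.5×16 cube contributes its full rectangle; the 14×11.5 cube at (14, 13) contributes its full rectangle; the 11.5×28.5 cube at (0, 11) contributes its full rectangle; Taking the union: the regions partially overlap (shared area 22.50 mm²), so overlapping operands fuse into one piece — 2 connected regions; (rotated 35° about Z; rotation is an isometry so areas/perimeters/island counts are preserved). Overall, the cross-section has 2 separate islands. Island count = 2.

2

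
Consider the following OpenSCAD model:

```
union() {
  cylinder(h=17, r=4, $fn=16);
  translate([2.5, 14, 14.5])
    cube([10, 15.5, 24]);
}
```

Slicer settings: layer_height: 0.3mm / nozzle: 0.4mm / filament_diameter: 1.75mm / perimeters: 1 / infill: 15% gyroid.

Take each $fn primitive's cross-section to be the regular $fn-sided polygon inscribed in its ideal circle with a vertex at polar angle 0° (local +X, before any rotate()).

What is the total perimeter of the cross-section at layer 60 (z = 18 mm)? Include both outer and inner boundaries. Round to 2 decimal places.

51.00 mm

At z = 18 mm: the cylinder does not reach this height (z outside [0, 17]); the cube at (2.5, 14) is present — its section is the full 10×15.5 rectangle (perimeter 51.00 mm); Merging all regions: only the 10×15.5 cube at (2.5, 14) is present, so the union is just that shape — boundary = 51.00 mm. Overall, the cross-section is a single solid region. Total boundary length (outer) = 51.00 mm.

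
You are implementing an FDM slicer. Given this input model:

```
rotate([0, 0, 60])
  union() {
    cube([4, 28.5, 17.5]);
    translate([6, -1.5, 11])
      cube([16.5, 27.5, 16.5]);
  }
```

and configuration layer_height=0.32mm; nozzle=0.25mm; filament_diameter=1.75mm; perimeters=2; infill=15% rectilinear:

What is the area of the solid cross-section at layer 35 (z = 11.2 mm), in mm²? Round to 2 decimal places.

567.75 mm²

At z = 11.2 mm: the cube (footprint 4×28.5) is included at this height (area 114.00 mm²); the 16.5×27.5 cube at (6, -1.5) contributes its full rectangle (area 453.75 mm²); Taking the union: the 2 present regions are separate (no shared area or edge), so areas and boundary lengths simply add and each stays a separate island — area = 567.75 mm²; (whole slice rotated 60° about Z — lengths, areas and connectivity unchanged). Overall, the cross-section has 2 separate islands. Net area = 567.75 mm².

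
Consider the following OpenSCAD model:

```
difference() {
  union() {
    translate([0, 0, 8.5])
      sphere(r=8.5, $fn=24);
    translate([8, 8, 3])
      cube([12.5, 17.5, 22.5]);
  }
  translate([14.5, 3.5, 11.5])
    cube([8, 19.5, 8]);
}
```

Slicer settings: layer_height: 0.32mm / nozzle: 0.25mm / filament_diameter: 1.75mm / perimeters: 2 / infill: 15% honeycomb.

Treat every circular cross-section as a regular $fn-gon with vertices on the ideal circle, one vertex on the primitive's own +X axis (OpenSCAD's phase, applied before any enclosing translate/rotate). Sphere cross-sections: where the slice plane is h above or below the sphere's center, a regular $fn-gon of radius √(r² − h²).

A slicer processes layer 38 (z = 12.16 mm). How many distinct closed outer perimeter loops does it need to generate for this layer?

2

At z = 12.16 mm: the sphere: section is a regular 24-gon, circumradius = √(r²−h²) = √(8.5²−3.66²) = 7.672; the cube at (8, 8) (footprint 12.5×17.5) is included at this height; Merging all regions: the 2 present regions are separate (no shared area or edge), so areas and boundary lengths simply add and each stays a separate island — 2 connected regions; the 8×19.5 cube at (14.5, 3.5) contributes its full rectangle; Taking the first minus the rest: starting from the result so far, the 8×19.5 cube at (14.5, 3.5) partially overlaps it — only the 90.00 mm² overlap (of its 156.00 mm²) is removed, clipping the outline — 2 connected regions. The result has 2 disconnected regions.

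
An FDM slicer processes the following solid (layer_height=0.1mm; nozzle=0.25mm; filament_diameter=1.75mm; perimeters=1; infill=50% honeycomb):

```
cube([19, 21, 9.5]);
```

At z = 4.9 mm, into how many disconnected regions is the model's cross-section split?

At z = 4.9 mm: the cube (footprint 19×21) is included at this height. The result has 1 disconnected region.

1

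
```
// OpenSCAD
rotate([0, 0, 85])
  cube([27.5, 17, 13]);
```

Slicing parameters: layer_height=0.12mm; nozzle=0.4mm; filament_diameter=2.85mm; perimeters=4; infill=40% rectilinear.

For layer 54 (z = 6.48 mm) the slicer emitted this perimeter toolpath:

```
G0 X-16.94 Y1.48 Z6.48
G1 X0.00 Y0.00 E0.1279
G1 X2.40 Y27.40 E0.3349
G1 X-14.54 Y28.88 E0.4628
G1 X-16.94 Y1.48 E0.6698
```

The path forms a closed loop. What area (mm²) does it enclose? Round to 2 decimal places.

Apply the shoelace formula to the sequence of (X, Y) vertices; enclosed area = 467.71 mm².

467.71 mm²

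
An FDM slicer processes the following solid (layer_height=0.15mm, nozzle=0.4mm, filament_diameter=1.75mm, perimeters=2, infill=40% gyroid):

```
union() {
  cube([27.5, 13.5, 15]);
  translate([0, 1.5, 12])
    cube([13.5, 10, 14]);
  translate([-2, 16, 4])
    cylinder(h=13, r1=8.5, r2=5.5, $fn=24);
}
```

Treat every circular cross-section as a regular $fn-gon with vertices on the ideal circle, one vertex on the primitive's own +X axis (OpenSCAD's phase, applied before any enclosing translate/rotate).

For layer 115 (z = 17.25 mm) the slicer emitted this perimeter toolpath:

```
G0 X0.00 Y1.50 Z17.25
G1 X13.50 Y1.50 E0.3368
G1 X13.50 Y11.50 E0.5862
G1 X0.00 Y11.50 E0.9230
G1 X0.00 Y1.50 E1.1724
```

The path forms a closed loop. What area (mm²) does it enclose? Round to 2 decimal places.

Apply the shoelace formula to the sequence of (X, Y) vertices; enclosed area = 135.00 mm².

135.00 mm²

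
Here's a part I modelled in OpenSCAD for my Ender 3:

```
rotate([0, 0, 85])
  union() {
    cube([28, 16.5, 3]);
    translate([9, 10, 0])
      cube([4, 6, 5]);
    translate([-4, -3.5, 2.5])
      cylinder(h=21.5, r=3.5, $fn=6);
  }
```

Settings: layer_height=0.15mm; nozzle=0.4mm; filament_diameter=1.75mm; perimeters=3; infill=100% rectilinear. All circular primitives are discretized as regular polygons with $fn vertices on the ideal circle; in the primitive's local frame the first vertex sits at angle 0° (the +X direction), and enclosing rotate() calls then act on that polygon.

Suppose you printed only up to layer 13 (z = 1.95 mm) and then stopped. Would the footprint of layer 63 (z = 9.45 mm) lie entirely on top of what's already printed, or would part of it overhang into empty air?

Compare the two slices. At z = 1.95: the 28×16.5 cube contributes its full rectangle (area 462.00 mm²); the cube at (9, 10) is present — its section is the full 4×6 rectangle (area 24.00 mm²); the cylinder at (-4, -3.5) is absent (z outside [2.5, 24]); Merging all regions: the 4×6 cube at (9, 10) lies entirely inside the 28×16.5 cube, so the union is just the 28×16.5 cube — area = 462.00 mm²; (whole slice rotated 85° about Z — lengths, areas and connectivity unchanged). At z = 9.45: the cube is absent (z outside [0, 3]); the cube at (9, 10) is absent (z outside [0, 5]); the r=3.5 cylinder at (-4, -3.5) gives a regular 6-gon of circumradius 3.5 (constant along its height) (area = (6/2)·3.500²·sin(360°/6) = 31.83 mm²); Combining (union): only the r=3.5 cylinder at (-4, -3.5) is present, so the union is just that shape — area = 31.83 mm²; (rotated 85° about Z; rotation is an isometry so areas/perimeters/island counts are preserved). Checking containment: at z = 9.45 the cross-section extends beyond the z = 1.95 cross-section by about 31.83 mm².

part overhangs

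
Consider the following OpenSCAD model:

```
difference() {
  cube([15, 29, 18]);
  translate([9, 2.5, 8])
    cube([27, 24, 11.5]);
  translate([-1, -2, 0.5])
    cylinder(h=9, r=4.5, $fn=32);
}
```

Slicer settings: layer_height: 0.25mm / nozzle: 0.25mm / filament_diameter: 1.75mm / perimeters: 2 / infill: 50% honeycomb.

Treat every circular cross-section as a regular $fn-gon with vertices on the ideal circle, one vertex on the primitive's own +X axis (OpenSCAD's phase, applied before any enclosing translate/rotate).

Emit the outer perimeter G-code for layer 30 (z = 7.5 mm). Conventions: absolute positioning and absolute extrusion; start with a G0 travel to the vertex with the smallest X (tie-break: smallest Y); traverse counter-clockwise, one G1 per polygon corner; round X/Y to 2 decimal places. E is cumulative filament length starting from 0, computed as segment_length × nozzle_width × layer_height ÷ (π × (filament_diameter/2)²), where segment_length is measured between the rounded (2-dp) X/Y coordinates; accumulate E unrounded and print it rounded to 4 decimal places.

At z = 7.5 mm: the cube is present — its section is the full 15×29 rectangle; the cube at (9, 2.5) does not reach this height (z outside [8, 19.5]); the r=4.5 cylinder at (-1, -2) gives a regular 32-gon of circumradius 4.5 (constant along its height); After the difference (first − rest): starting from the 15×29 cube, the r=4.5 cylinder at (-1, -2) partially overlaps it — only the 4.69 mm² overlap (of its 63.21 mm²) is removed, clipping the outline — 1 connected region. The outline is a single polygon with 9 vertices. Extrusion per mm of travel: 0.25 × 0.25 / (π × 0.875²) = 0.025984. Accumulating E over each segment gives final E = 2.2497.

G0 X0.00 Y2.38 Z7.50
G1 X0.72 Y2.16 E0.0196
G1 X1.50 Y1.74 E0.0426
G1 X2.18 Y1.18 E0.0655
G1 X2.74 Y0.50 E0.0884
G1 X3.01 Y0.00 E0.1031
G1 X15.00 Y0.00 E0.4147
G1 X15.00 Y29.00 E1.1682
G1 X0.00 Y29.00 E1.5580
G1 X0.00 Y2.38 E2.2497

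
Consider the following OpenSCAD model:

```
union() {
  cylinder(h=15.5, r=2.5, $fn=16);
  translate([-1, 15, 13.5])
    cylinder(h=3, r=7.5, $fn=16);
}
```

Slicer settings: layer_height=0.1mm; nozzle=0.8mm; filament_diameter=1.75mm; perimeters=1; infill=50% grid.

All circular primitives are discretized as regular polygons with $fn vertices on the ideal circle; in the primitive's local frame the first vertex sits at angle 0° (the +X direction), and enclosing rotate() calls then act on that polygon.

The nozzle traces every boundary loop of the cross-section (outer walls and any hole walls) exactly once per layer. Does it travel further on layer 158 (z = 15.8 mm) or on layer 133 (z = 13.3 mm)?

Layer 158 (z = 15.8): the cylinder does not reach this height (z outside [0, 15.5]); the r=7.5 cylinder at (-1, 15) contributes a regular 16-gon of circumradius 7.5 (perimeter = 2·16·7.500·sin(180°/16) = 46.82 mm); Combining (union): only the r=7.5 cylinder at (-1, 15) is present, so the union is just that shape — boundary = 46.82 mm. So its perimeter = 46.82 mm. Layer 133 (z = 13.3): the r=2.5 cylinder contributes a regular 16-gon of circumradius 2.5 (perimeter = 2·16·2.500·sin(180°/16) = 15.61 mm); the cylinder at (-1, 15) is absent (z outside [13.5, 16.5]); Taking the union: only the r=2.5 cylinder is present, so the union is just that shape — boundary = 15.61 mm. So its perimeter = 15.61 mm. Layer 158 is larger (46.82 vs 15.61 mm).

layer 158 (z = 15.8 mm)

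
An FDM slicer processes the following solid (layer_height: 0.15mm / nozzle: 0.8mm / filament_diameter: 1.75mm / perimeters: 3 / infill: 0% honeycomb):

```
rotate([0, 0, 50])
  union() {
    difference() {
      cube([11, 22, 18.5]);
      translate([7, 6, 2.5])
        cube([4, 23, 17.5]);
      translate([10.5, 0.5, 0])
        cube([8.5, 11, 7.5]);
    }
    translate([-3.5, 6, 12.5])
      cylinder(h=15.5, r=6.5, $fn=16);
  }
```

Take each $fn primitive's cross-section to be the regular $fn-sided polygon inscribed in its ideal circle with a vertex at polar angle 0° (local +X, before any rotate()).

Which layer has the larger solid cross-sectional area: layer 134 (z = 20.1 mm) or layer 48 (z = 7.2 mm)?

Layer 134 (z = 20.1): the cube is absent (z outside [0, 18.5]); the cube at (7, 6) is not intersected at this z (z outside [2.5, 20]); the cube at (10.5, 0.5) does not reach this height (z outside [0, 7.5]); Subtracting the remaining from the first: the first operand is absent here, so nothing remains; the cylinder at (-3.5, 6): section is a regular 16-gon, circumradius r=6.5 (area = (16/2)·6.500²·sin(360°/16) = 129.35 mm²); Taking the union: only the r=6.5 cylinder at (-3.5, 6) is present, so the union is just that shape — area = 129.35 mm²; (rotated 50° about Z; rotation is an isometry so areas/perimeters/island counts are preserved). So its area = 129.35 mm². Layer 48 (z = 7.2): the 11×22 cube contributes its full rectangle (area 242.00 mm²); the cube at (7, 6) (footprint 4×23) is included at this height (area 92.00 mm²); the cube at (10.5, 0.5) is present — its section is the full 8.5×11 rectangle (area 93.50 mm²); Subtracting the remaining from the first: starting from the 11×22 cube (242.00 mm²), the 4×23 cube at (7, 6) partially overlaps it — only the 64.00 mm² overlap (of its 92.00 mm²) is removed, clipping the outline; the 8.5×11 cube at (10.5, 0.5) partially overlaps it — only the 2.75 mm² overlap (of its 93.50 mm²) is removed, clipping the outline — area = 175.25 mm²; the cylinder at (-3.5, 6) does not reach this height (z outside [12.5, 28]); Combining (union): only that combined region is present, so the union is just that shape — area = 175.25 mm²; (whole slice rotated 50° about Z — lengths, areas and connectivity unchanged). So its area = 175.25 mm². Layer 48 is larger (175.25 vs 129.35 mm²).

layer 48 (z = 7.2 mm)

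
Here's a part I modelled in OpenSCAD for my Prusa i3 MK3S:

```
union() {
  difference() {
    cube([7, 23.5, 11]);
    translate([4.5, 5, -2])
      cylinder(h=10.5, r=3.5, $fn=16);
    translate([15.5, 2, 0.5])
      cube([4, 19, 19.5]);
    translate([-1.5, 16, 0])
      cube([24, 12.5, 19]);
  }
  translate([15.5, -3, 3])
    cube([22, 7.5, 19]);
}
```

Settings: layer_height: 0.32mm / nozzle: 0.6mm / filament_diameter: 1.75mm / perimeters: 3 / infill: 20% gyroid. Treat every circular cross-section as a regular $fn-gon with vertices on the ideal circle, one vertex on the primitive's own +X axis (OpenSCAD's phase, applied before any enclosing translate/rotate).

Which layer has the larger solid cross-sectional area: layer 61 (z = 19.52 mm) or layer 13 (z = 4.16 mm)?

Layer 61 (z = 19.52): the cube is not intersected at this z (z outside [0, 11]); the cylinder at (4.5, 5) does not reach this height (z outside [-2, 8.5]); the cube at (15.5, 2) is present — its section is the full 4×19 rectangle (area 76.00 mm²); the cube at (-1.5, 16) is not intersected at this z (z outside [0, 19]); Taking the first minus the rest: the first operand is absent here, so nothing remains; the cube at (15.5, -3) is present — its section is the full 22×7.5 rectangle (area 165.00 mm²); Taking the union: only the 22×7.5 cube at (15.5, -3) is present, so the union is just that shape — area = 165.00 mm². So its area = 165.00 mm². Layer 13 (z = 4.16): the 7×23.5 cube contributes its full rectangle (area 164.50 mm²); the r=3.5 cylinder at (4.5, 5) gives a regular 16-gon of circumradius 3.5 (constant along its height) (area = (16/2)·3.500²·sin(360°/16) = 37.50 mm²); the cube at (15.5, 2) is present — its section is the full 4×19 rectangle (area 76.00 mm²); the cube at (-1.5, 16) (footprint 24×12.5) is included at this height (area 300.00 mm²); Taking the first minus the rest: starting from the 7×23.5 cube (164.50 mm²), the r=3.5 cylinder at (4.5, 5) partially overlaps it — only the 34.38 mm² overlap (of its 37.50 mm²) is removed, clipping the outline; the 4×19 cube at (15.5, 2) misses the remaining region (no effect); the 24×12.5 cube at (-1.5, 16) partially overlaps it — only the 52.50 mm² overlap (of its 300.00 mm²) is removed, clipping the outline — area = 77.62 mm²; the cube at (15.5, -3) is present — its section is the full 22×7.5 rectangle (area 165.00 mm²); Merging all regions: the 2 present regions are separate (no shared area or edge), so areas and boundary lengths simply add and each stays a separate island — area = 242.62 mm². So its area = 242.62 mm². Layer 13 is larger (242.62 vs 165.00 mm²).

layer 13 (z = 4.16 mm)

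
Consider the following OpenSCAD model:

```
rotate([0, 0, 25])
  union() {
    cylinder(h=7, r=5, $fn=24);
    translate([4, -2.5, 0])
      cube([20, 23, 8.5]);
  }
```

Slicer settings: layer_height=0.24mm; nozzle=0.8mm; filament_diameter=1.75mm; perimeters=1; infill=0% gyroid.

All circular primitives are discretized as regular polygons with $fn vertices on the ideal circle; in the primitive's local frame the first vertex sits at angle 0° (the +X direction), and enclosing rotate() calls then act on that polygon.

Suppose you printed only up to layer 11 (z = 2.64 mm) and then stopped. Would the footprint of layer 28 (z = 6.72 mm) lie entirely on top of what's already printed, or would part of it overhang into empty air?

entirely on top

Compare the two slices. At z = 2.64: the cylinder: section is a regular 24-gon, circumradius r=5 (area = (24/2)·5.000²·sin(360°/24) = 77.65 mm²); the 20×23 cube at (4, -2.5) contributes its full rectangle (area 460.00 mm²); Combining (union): the regions partially overlap — summed areas 537.65 mm² minus the doubly-counted overlap 3.84 mm² gives 533.81 mm² — area = 533.81 mm²; (rotated 25° about Z; rotation is an isometry so areas/perimeters/island counts are preserved). At z = 6.72: the cylinder: section is a regular 24-gon, circumradius r=5 (area = (24/2)·5.000²·sin(360°/24) = 77.65 mm²); the cube at (4, -2.5) (footprint 20×23) is included at this height (area 460.00 mm²); Combining (union): the regions partially overlap — summed areas 537.65 mm² minus the doubly-counted overlap 3.84 mm² gives 533.81 mm² — area = 533.81 mm²; (rotated 25° about Z; rotation is an isometry so areas/perimeters/island counts are preserved). Checking containment: the cross-section at z = 6.72 is a subset of the cross-section at z = 2.64.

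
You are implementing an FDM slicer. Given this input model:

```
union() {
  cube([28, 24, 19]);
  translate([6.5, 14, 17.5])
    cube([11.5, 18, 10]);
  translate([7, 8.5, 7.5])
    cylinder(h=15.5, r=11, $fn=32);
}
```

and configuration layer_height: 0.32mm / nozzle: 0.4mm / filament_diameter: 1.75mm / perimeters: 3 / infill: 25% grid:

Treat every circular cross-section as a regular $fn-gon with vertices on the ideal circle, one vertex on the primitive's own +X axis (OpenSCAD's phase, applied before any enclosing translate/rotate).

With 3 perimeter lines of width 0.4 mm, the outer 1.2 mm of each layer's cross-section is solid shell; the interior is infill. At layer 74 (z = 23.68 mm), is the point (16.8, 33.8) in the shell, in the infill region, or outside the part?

outside

At z = 23.68 mm: the cube is not intersected at this z (z outside [0, 19]); the cube at (6.5, 14) is present — its section is the full 11.5×18 rectangle; the cylinder at (7, 8.5) is not intersected at this z (z outside [7.5, 23]); Combining (union): only the 11.5×18 cube at (6.5, 14) is present, so the union is just that shape — 1 connected region. Overall, the cross-section is a single solid region. The nearest boundary edge runs (18.00, 32.00)→(6.50, 32.00); distance from the point to it = 1.80 mm. The point is not inside any of the regions above, so it lies outside the cross-section (1.80 mm from the nearest boundary).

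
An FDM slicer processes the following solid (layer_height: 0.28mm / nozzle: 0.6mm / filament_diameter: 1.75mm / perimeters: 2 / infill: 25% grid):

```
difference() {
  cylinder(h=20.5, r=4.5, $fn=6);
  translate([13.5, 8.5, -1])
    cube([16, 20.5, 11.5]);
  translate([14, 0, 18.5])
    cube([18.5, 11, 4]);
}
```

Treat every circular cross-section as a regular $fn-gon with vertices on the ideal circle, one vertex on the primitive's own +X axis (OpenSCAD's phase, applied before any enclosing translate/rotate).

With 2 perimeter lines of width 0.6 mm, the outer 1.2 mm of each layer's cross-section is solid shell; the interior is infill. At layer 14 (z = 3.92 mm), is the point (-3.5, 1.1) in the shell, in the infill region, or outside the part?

shell

At z = 3.92 mm: the r=4.5 cylinder contributes a regular 6-gon of circumradius 4.5; the cube at (13.5, 8.5) is present — its section is the full 16×20.5 rectangle; the cube at (14, 0) does not reach this height (z outside [18.5, 22.5]); Taking the first minus the rest: starting from the r=4.5 cylinder, the 16×20.5 cube at (13.5, 8.5) misses the remaining region (no effect) — 1 connected region. Overall, the cross-section is a single solid region. The nearest boundary edge runs (-4.50, 0.00)→(-2.25, 3.90); distance from the point to it = 0.32 mm. The point is inside the cross-section, 0.32 mm from the nearest boundary — within the 1.2 mm shell band (2 × 0.6).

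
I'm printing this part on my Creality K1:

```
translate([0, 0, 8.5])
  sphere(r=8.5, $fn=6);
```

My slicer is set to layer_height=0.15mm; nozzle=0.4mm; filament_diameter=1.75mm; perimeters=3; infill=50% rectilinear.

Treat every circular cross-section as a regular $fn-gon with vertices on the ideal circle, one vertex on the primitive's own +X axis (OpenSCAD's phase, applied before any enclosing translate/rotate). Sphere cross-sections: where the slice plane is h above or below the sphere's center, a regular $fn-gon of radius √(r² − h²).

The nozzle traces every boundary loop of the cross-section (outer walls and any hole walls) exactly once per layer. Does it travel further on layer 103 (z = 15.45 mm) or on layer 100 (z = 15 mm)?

Layer 103 (z = 15.45): the sphere: section is a regular 6-gon, circumradius = √(r²−h²) = √(8.5²−6.95²) = 4.894 (perimeter = 2·6·4.894·sin(180°/6) = 29.36 mm). So its perimeter = 29.36 mm. Layer 100 (z = 15): the r=8.5 sphere slices to a regular 6-gon of circumradius 5.477 (√(r²−h²) with h=6.5 from center) (perimeter = 2·6·5.477·sin(180°/6) = 32.86 mm). So its perimeter = 32.86 mm. Layer 100 is larger (32.86 vs 29.36 mm).

layer 100 (z = 15 mm)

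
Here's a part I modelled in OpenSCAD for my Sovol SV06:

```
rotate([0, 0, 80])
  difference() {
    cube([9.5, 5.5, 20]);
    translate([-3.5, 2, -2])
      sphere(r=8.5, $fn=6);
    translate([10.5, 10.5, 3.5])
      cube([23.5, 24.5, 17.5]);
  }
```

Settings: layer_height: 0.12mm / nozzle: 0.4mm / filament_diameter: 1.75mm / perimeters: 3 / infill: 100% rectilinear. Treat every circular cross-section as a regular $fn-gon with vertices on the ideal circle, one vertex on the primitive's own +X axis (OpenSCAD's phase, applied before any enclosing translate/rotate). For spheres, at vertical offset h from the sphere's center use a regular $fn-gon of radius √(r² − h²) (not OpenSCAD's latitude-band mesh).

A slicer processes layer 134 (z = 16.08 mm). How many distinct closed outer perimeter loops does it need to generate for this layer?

At z = 16.08 mm: the cube (footprint 9.5×5.5) is included at this height; the sphere at (-3.5, 2) does not reach this height (|z−center|=18.080 > r=8.5); the cube at (10.5, 10.5) is present — its section is the full 23.5×24.5 rectangle; Taking the first minus the rest: starting from the 9.5×5.5 cube, the 23.5×24.5 cube at (10.5, 10.5) misses the remaining region (no effect) — 1 connected region; (rotated 80° about Z; rotation is an isometry so areas/perimeters/island counts are preserved). The result has 1 disconnected region.

1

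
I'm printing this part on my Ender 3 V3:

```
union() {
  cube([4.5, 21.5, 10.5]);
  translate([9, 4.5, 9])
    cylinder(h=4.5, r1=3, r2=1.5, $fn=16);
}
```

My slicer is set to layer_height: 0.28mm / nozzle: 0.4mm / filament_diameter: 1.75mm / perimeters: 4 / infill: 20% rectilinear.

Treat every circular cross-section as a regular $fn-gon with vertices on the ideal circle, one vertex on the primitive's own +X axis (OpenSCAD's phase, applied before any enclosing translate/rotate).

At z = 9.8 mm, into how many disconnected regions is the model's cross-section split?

2

At z = 9.8 mm: the cube (footprint 4.5×21.5) is included at this height; the cone at (9, 4.5) contributes a regular 16-gon of circumradius 2.733 (interpolated between r1=3 and r2=1.5 at t=0.178); Combining (union): the 2 present regions are separate (no shared area or edge), so areas and boundary lengths simply add and each stays a separate island — 2 connected regions. The result has 2 disconnected regions.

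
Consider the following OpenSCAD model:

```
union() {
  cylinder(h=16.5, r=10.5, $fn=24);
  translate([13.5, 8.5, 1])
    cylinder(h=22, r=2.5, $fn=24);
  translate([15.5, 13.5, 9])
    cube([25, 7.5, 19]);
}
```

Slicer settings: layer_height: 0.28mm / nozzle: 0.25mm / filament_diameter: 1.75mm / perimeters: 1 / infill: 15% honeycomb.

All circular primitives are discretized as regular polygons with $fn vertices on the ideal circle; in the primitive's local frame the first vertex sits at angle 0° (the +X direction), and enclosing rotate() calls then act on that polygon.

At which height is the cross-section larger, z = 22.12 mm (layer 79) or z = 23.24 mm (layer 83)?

layer 79 (z = 22.12 mm)

Layer 79 (z = 22.12): the cylinder does not reach this height (z outside [0, 16.5]); the cylinder at (13.5, 8.5): section is a regular 24-gon, circumradius r=2.5 (area = (24/2)·2.500²·sin(360°/24) = 19.41 mm²); the cube at (15.5, 13.5) is present — its section is the full 25×7.5 rectangle (area 187.50 mm²); Combining (union): the 2 present regions are separate (no shared area or edge), so areas and boundary lengths simply add and each stays a separate island — area = 206.91 mm². So its area = 206.91 mm². Layer 83 (z = 23.24): the cylinder does not reach this height (z outside [0, 16.5]); the cylinder at (13.5, 8.5) is not intersected at this z (z outside [1, 23]); the cube at (15.5, 13.5) is present — its section is the full 25×7.5 rectangle (area 187.50 mm²); Taking the union: only the 25×7.5 cube at (15.5, 13.5) is present, so the union is just that shape — area = 187.50 mm². So its area = 187.50 mm². Layer 79 is larger (206.91 vs 187.50 mm²).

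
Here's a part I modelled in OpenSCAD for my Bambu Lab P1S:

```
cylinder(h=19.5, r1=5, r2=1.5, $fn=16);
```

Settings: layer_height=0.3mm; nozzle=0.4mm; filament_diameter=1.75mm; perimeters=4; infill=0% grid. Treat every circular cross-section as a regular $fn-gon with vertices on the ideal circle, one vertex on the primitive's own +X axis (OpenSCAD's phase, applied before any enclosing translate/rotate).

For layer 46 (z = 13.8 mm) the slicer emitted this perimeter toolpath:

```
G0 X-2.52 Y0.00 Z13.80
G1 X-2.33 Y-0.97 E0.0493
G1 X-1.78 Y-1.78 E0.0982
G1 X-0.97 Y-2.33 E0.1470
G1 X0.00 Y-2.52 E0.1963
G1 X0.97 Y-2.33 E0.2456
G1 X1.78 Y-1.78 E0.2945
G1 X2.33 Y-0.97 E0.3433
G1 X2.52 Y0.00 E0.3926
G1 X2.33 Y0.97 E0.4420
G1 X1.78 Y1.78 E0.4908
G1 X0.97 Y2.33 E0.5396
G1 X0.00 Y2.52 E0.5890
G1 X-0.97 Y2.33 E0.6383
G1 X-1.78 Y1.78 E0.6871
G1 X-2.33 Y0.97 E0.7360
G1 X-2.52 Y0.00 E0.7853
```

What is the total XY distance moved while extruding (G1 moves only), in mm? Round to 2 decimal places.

15.74 mm

Sum the Euclidean lengths of each G1 segment: total = 15.74 mm.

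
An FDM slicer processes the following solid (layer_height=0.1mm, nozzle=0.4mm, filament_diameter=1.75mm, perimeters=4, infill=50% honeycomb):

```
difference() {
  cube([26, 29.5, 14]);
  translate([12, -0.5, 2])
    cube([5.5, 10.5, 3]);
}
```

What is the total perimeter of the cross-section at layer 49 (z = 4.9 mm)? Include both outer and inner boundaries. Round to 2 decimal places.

At z = 4.9 mm: the cube is present — its section is the full 26×29.5 rectangle (perimeter 111.00 mm); the cube at (12, -0.5) (footprint 5.5×10.5) is included at this height (perimeter 32.00 mm); After the difference (first − rest): starting from the 26×29.5 cube, the 5.5×10.5 cube at (12, -0.5) partially overlaps it — only the 55.00 mm² overlap (of its 57.75 mm²) is removed, clipping the outline — boundary = 131.00 mm. Overall, the cross-section is a single solid region. Total boundary length (outer) = 131.00 mm.

131.00 mm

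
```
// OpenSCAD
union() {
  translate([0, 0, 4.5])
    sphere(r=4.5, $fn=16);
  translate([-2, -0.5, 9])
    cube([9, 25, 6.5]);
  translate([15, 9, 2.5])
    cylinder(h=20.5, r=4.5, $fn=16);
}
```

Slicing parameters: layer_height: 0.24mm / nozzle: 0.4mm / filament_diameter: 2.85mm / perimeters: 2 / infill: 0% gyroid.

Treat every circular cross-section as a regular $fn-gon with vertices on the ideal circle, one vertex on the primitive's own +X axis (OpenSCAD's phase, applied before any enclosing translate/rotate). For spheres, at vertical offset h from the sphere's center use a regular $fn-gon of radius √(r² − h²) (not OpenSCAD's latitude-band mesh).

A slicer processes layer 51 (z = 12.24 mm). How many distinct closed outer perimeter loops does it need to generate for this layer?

2

At z = 12.24 mm: the sphere is not intersected at this z (|z−center|=7.740 > r=4.5); the cube at (-2, -0.5) is present — its section is the full 9×25 rectangle; the cylinder at (15, 9): section is a regular 16-gon, circumradius r=4.5; Merging all regions: the 2 present regions are separate (no shared area or edge), so areas and boundary lengths simply add and each stays a separate island — 2 connected regions. The result has 2 disconnected regions.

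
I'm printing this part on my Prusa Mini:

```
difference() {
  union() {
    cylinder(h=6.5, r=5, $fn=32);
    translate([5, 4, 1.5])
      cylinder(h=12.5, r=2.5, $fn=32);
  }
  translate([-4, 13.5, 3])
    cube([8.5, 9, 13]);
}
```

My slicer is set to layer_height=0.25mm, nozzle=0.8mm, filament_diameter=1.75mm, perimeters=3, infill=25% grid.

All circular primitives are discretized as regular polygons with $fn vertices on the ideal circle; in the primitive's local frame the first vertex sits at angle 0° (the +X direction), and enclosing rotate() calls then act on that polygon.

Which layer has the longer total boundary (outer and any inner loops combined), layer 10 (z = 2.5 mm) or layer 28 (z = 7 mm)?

layer 10 (z = 2.5 mm)

Layer 10 (z = 2.5): the r=5 cylinder contributes a regular 32-gon of circumradius 5 (perimeter = 2·32·5.000·sin(180°/32) = 31.37 mm); the cylinder at (5, 4): section is a regular 32-gon, circumradius r=2.5 (perimeter = 2·32·2.500·sin(180°/32) = 15.68 mm); Merging all regions: the regions partially overlap (shared area 2.61 mm²), so the edge portions inside another operand are dropped and the merged outline is re-measured after clipping — boundary = 39.47 mm; the cube at (-4, 13.5) does not reach this height (z outside [3, 16]); Subtracting the remaining from the first: none of the subtracted shapes is present at this height, so the result so far is unchanged — boundary = 39.47 mm. So its perimeter = 39.47 mm. Layer 28 (z = 7): the cylinder is absent (z outside [0, 6.5]); the r=2.5 cylinder at (5, 4) gives a regular 32-gon of circumradius 2.5 (constant along its height) (perimeter = 2·32·2.500·sin(180°/32) = 15.68 mm); Taking the union: only the r=2.5 cylinder at (5, 4) is present, so the union is just that shape — boundary = 15.68 mm; the cube at (-4, 13.5) is present — its section is the full 8.5×9 rectangle (perimeter 35.00 mm); Subtracting the remaining from the first: starting from that combined region, the 8.5×9 cube at (-4, 13.5) misses the remaining region (no effect) — boundary = 15.68 mm. So its perimeter = 15.68 mm. Layer 10 is larger (39.47 vs 15.68 mm).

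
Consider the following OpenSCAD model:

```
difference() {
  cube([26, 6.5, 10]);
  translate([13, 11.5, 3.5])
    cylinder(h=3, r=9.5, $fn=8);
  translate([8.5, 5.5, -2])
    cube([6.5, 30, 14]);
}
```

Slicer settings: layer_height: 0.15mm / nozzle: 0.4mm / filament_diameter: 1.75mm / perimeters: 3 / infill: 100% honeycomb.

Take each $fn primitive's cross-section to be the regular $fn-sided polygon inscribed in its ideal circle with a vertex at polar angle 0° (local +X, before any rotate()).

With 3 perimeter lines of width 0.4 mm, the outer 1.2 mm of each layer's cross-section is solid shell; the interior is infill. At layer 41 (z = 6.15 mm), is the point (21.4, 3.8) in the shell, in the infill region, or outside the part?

At z = 6.15 mm: the cube (footprint 26×6.5) is included at this height; the r=9.5 cylinder at (13, 11.5) contributes a regular 8-gon of circumradius 9.5; the 6.5×30 cube at (8.5, 5.5) contributes its full rectangle; After the difference (first − rest): starting from the 26×6.5 cube, the r=9.5 cylinder at (13, 11.5) partially overlaps it — only the 42.99 mm² overlap (of its 255.27 mm²) is removed, clipping the outline; the 6.5×30 cube at (8.5, 5.5) misses the remaining region (no effect) — 1 connected region. Overall, the cross-section is a single solid region. The nearest boundary edge runs (13.00, 2.00)→(19.72, 4.78); distance from the point to it = 1.95 mm. The point is inside the cross-section and 1.95 mm from the nearest boundary — more than the 1.2 mm shell width (3 × 0.4), so it's in the infill interior.

infill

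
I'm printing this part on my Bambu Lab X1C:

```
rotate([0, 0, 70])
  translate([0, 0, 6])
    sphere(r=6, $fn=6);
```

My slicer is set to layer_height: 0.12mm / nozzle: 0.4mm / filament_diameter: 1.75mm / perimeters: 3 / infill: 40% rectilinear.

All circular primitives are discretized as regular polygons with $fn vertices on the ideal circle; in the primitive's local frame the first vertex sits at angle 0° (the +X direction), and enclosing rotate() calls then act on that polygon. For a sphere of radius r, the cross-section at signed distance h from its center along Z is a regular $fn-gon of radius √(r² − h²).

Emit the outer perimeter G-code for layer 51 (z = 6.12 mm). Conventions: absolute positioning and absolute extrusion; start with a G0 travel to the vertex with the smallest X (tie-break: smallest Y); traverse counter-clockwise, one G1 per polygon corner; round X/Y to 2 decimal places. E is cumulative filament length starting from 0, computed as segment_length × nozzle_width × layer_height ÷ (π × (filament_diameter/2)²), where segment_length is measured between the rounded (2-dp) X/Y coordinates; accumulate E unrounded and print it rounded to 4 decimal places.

At z = 6.12 mm: the r=6 sphere slices to a regular 6-gon of circumradius 5.999 (√(r²−h²) with h=0.12 from center); (rotated 70° about Z; rotation is an isometry so areas/perimeters/island counts are preserved). The outline is a single polygon with 6 vertices. Extrusion per mm of travel: 0.4 × 0.12 / (π × 0.875²) = 0.019956. Accumulating E over each segment gives final E = 0.7187.

G0 X-5.91 Y-1.04 Z6.12
G1 X-2.05 Y-5.64 E0.1198
G1 X3.86 Y-4.60 E0.2396
G1 X5.91 Y1.04 E0.3593
G1 X2.05 Y5.64 E0.4792
G1 X-3.86 Y4.60 E0.5989
G1 X-5.91 Y-1.04 E0.7187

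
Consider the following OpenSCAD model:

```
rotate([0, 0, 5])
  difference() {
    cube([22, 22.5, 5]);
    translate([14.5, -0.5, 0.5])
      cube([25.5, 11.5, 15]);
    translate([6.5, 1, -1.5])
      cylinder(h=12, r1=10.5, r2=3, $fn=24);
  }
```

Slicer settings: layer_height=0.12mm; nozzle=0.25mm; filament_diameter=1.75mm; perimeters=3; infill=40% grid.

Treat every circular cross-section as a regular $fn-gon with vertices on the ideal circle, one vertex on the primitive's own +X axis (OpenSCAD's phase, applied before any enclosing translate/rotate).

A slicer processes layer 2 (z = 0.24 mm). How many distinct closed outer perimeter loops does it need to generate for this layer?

At z = 0.24 mm: the 22×22.5 cube contributes its full rectangle; the cube at (14.5, -0.5) is absent (z outside [0.5, 15.5]); the cone at (6.5, 1): at t=0.145 of its height the radius interpolates to r₁+(r₂−r₁)t = 9.412, giving a regular 24-gon of that circumradius; Subtracting the remaining from the first: starting from the 22×22.5 cube, the cone at (6.5, 1) partially overlaps it — only the 140.14 mm² overlap (of its 275.16 mm²) is removed, clipping the outline — 1 connected region; (rotated 5° about Z; rotation is an isometry so areas/perimeters/island counts are preserved). The result has 1 disconnected region.

1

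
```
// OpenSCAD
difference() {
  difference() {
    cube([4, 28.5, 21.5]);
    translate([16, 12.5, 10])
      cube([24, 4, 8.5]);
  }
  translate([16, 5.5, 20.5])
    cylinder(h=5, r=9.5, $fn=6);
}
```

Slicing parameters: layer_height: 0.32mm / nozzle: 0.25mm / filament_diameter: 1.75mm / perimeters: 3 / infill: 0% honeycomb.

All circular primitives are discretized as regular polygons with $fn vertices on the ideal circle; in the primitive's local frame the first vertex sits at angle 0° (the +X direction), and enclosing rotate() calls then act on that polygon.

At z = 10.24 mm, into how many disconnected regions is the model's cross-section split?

At z = 10.24 mm: the 4×28.5 cube contributes its full rectangle; the cube at (16, 12.5) is present — its section is the full 24×4 rectangle; Subtracting the remaining from the first: starting from the 4×28.5 cube, the 24×4 cube at (16, 12.5) misses the remaining region (no effect) — 1 connected region; the cylinder at (16, 5.5) does not reach this height (z outside [20.5, 25.5]); Subtracting the remaining from the first: none of the subtracted shapes is present at this height, so that combined region is unchanged — 1 connected region. The result has 1 disconnected region.

1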